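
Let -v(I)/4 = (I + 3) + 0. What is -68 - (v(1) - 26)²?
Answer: -1832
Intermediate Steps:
v(I) = -12 - 4*I (v(I) = -4*((I + 3) + 0) = -4*((3 + I) + 0) = -4*(3 + I) = -12 - 4*I)
-68 - (v(1) - 26)² = -68 - ((-12 - 4*1) - 26)² = -68 - ((-12 - 4) - 26)² = -68 - (-16 - 26)² = -68 - 1*(-42)² = -68 - 1*1764 = -68 - 1764 = -1832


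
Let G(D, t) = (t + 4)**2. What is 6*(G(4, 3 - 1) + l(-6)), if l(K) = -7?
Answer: 174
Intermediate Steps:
G(D, t) = (4 + t)**2
6*(G(4, 3 - 1) + l(-6)) = 6*((4 + (3 - 1))**2 - 7) = 6*((4 + 2)**2 - 7) = 6*(6**2 - 7) = 6*(36 - 7) = 6*29 = 174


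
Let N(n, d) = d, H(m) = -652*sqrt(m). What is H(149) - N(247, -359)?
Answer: 359 - 652*sqrt(149) ≈ -7599.7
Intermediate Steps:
H(149) - N(247, -359) = -652*sqrt(149) - 1*(-359) = -652*sqrt(149) + 359 = 359 - 652*sqrt(149)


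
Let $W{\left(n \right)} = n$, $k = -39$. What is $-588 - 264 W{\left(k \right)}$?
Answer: $9708$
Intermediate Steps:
$-588 - 264 W{\left(k \right)} = -588 - -10296 = -588 + 10296 = 9708$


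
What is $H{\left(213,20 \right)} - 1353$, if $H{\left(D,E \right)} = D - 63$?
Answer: $-1203$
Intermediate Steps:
$H{\left(D,E \right)} = -63 + D$
$H{\left(213,20 \right)} - 1353 = \left(-63 + 213\right) - 1353 = 150 - 1353 = -1203$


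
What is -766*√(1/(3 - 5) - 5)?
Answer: -383*I*√22 ≈ -1796.4*I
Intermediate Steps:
-766*√(1/(3 - 5) - 5) = -766*√(1/(-2) - 5) = -766*√(-½ - 5) = -383*I*√22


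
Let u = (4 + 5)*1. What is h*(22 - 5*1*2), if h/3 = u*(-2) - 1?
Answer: -684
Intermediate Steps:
u = 9 (u = 9*1 = 9)
h = -57 (h = 3*(9*(-2) - 1) = 3*(-18 - 1) = 3*(-19) = -57)
h*(22 - 5*1*2) = -57*(22 - 5*1*2) = -57*(22 - 5*2) = -57*(22 - 10) = -57*12 = -684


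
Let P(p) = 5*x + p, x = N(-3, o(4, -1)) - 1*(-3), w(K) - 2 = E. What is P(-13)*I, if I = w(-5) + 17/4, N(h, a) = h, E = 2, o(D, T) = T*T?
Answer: -429/4 ≈ -107.25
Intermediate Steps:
o(D, T) = T²
w(K) = 4 (w(K) = 2 + 2 = 4)
x = 0 (x = -3 - 1*(-3) = -3 + 3 = 0)
P(p) = p (P(p) = 5*0 + p = 0 + p = p)
I = 33/4 (I = 4 + 17/4 = 33/4 ≈ 8.2500)
P(-13)*I = -13*33/4 = -429/4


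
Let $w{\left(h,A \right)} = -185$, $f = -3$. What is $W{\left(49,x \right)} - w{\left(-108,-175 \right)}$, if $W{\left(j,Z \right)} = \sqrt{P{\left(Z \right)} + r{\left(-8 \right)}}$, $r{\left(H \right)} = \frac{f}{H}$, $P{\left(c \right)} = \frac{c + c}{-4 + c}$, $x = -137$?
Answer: $185 + \frac{\sqrt{737430}}{564} \approx 186.52$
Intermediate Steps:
$P{\left(c \right)} = \frac{2 c}{-4 + c}$
$r{\left(H \right)} = - \frac{3}{H}$
$W{\left(j,Z \right)} = \sqrt{\frac{3}{8} + \frac{2 Z}{-4 + Z}}$ ($W{\left(j,Z \right)} = \sqrt{\frac{2 Z}{-4 + Z} - \frac{3}{-8}} = \sqrt{\frac{2 Z}{-4 + Z} - - \frac{3}{8}} = \sqrt{\frac{2 Z}{-4 + Z} + \frac{3}{8}} = \sqrt{\frac{3}{8} + \frac{2 Z}{-4 + Z}}$)
$W{\left(49,x \right)} - w{\left(-108,-175 \right)} = \frac{\sqrt{2} \sqrt{\frac{-12 + 19 \left(-137\right)}{-4 - 137}}}{4} - -185 = \frac{\sqrt{2} \sqrt{\frac{-12 - 2603}{-141}}}{4} + 185 = \frac{\sqrt{2} \sqrt{\left(- \frac{1}{141}\right) \left(-2615\right)}}{4} + 185 = \frac{\sqrt{2} \sqrt{\frac{2615}{141}}}{4} + 185 = \frac{\sqrt{2} \frac{\sqrt{368715}}{141}}{4} + 185 = \frac{\sqrt{737430}}{564} + 185 = 185 + \frac{\sqrt{737430}}{564}$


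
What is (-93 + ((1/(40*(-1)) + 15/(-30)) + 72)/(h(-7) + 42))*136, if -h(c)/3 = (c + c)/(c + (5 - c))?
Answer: -1046231/84 ≈ -12455.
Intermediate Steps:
h(c) = -6*c/5 (h(c) = -3*(c + c)/(c + (5 - c)) = -3*2*c/5 = -6*c/5)
(-93 + ((1/(40*(-1)) + 15/(-30)) + 72)/(h(-7) + 42))*136 = (-93 + ((1/(40*(-1)) + 15/(-30)) + 72)/(-6/5*(-7) + 42))*136 = (-93 + (((1/40)*(-1) + 15*(-1/30)) + 72)/(42/5 + 42))*136 = (-93 + ((-1/40 - 1/2) + 72)/(252/5))*136 = (-93 + (-21/40 + 72)*(5/252))*136 = (-93 + (2859/40)*(5/252))*136 = (-93 + 953/672)*136 = -61543/672*136 = -1046231/84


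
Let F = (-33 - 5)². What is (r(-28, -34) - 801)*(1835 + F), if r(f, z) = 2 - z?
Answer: -2508435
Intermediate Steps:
F = 1444 (F = (-38)² = 1444)
(r(-28, -34) - 801)*(1835 + F) = ((2 - 1*(-34)) - 801)*(1835 + 1444) = ((2 + 34) - 801)*3279 = (36 - 801)*3279 = -765*3279 = -2508435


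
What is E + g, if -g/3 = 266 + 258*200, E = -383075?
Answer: -538673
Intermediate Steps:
g = -155598 (g = -3*(266 + 258*200) = -3*(266 + 51600) = -3*51866 = -155598)
E + g = -383075 - 155598 = -538673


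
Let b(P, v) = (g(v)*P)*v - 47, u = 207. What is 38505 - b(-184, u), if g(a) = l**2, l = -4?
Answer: 647960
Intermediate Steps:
g(a) = 16 (g(a) = (-4)**2 = 16)
b(P, v) = -47 + 16*P*v (b(P, v) = (16*P)*v - 47 = 16*P*v - 47 = -47 + 16*P*v)
38505 - b(-184, u) = 38505 - (-47 + 16*(-184)*207) = 38505 - (-47 - 609408) = 38505 - 1*(-609455) = 38505 + 609455 = 647960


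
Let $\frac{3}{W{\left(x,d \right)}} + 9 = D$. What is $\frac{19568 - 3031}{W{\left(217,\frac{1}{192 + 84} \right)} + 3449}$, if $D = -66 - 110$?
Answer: $\frac{3059345}{638062} \approx 4.7947$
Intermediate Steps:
$D = -176$ ($D = -66 - 110 = -176$)
$W{\left(x,d \right)} = - \frac{3}{185}$ ($W{\left(x,d \right)} = \frac{3}{-9 - 176} = \frac{3}{-185} = 3 \left(- \frac{1}{185}\right) = - \frac{3}{185}$)
$\frac{19568 - 3031}{W{\left(217,\frac{1}{192 + 84} \right)} + 3449} = \frac{19568 - 3031}{- \frac{3}{185} + 3449} = \frac{16537}{\frac{638062}{185}} = 16537 \cdot \frac{185}{638062} = \frac{3059345}{638062}$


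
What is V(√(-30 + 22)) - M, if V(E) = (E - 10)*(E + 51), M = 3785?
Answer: -4303 + 82*I*√2 ≈ -4303.0 + 115.97*I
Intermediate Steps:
V(E) = (-10 + E)*(51 + E)
V(√(-30 + 22)) - M = (-510 + (√(-30 + 22))² + 41*√(-30 + 22)) - 1*3785 = (-510 + (√(-8))² + 41*√(-8)) - 3785 = (-510 + (2*I*√2)² + 41*(2*I*√2)) - 3785 = (-510 - 8 + 82*I*√2) - 3785 = (-518 + 82*I*√2) - 3785 = -4303 + 82*I*√2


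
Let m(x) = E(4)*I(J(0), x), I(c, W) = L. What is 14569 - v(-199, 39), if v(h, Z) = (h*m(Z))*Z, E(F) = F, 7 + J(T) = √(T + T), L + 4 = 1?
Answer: -78563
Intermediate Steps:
L = -3 (L = -4 + 1 = -3)
J(T) = -7 + √2*√T (J(T) = -7 + √(T + T) = -7 + √(2*T) = -7 + √2*√T)
I(c, W) = -3
m(x) = -12 (m(x) = 4*(-3) = -12)
v(h, Z) = -12*Z*h (v(h, Z) = (h*(-12))*Z = (-12*h)*Z = -12*Z*h)
14569 - v(-199, 39) = 14569 - (-12)*39*(-199) = 14569 - 1*93132 = 14569 - 93132 = -78563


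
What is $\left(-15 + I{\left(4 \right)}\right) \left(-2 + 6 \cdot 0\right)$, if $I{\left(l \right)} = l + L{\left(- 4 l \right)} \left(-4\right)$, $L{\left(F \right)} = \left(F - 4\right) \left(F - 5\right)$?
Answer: $3382$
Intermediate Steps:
$L{\left(F \right)} = \left(-5 + F\right) \left(-4 + F\right)$ ($L{\left(F \right)} = \left(-4 + F\right) \left(-5 + F\right) = \left(-5 + F\right) \left(-4 + F\right)$)
$I{\left(l \right)} = -80 - 143 l - 64 l^{2}$ ($I{\left(l \right)} = l + \left(20 + \left(- 4 l\right)^{2} - 9 \left(- 4 l\right)\right) \left(-4\right) = l + \left(20 + 16 l^{2} + 36 l\right) \left(-4\right) = l - \left(80 + 64 l^{2} + 144 l\right) = -80 - 143 l - 64 l^{2}$)
$\left(-15 + I{\left(4 \right)}\right) \left(-2 + 6 \cdot 0\right) = \left(-15 - \left(652 + 1024\right)\right) \left(-2 + 6 \cdot 0\right) = \left(-15 - 1676\right) \left(-2 + 0\right) = \left(-15 - 1676\right) \left(-2\right) = \left(-1691\right) \left(-2\right) = 3382$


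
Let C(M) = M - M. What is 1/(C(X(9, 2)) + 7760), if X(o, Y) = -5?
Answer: 1/7760 ≈ 0.00012887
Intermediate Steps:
C(M) = 0
1/(C(X(9, 2)) + 7760) = 1/(0 + 7760) = 1/7760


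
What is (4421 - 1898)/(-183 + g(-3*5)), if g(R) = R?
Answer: -841/66 ≈ -12.742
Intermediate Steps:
(4421 - 1898)/(-183 + g(-3*5)) = (4421 - 1898)/(-183 - 3*5) = 2523/(-183 - 15) = 2523/(-198) = 2523*(-1/198) = -841/66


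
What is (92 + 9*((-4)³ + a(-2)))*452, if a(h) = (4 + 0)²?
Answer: -153680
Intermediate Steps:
a(h) = 16 (a(h) = 4² = 16)
(92 + 9*((-4)³ + a(-2)))*452 = (92 + 9*((-4)³ + 16))*452 = (92 + 9*(-64 + 16))*452 = (92 + 9*(-48))*452 = (92 - 432)*452 = -340*452 = -153680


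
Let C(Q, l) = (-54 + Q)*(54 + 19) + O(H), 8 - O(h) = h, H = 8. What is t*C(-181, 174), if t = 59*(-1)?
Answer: 1012145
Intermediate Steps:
O(h) = 8 - h
C(Q, l) = -3942 + 73*Q (C(Q, l) = (-54 + Q)*(54 + 19) + (8 - 1*8) = (-54 + Q)*73 + (8 - 8) = (-3942 + 73*Q) + 0 = -3942 + 73*Q)
t = -59
t*C(-181, 174) = -59*(-3942 + 73*(-181)) = -59*(-3942 - 13213) = -59*(-17155) = 1012145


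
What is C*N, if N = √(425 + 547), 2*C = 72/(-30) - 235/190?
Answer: -6219*√3/190 ≈ -56.693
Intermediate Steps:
C = -691/380 (C = (72/(-30) - 235/190)/2 = (72*(-1/30) - 235*1/190)/2 = (-12/5 - 47/38)/2 = (½)*(-691/190) = -691/380 ≈ -1.8184)
N = 18*√3 (N = √972 = 18*√3 ≈ 31.177)
C*N = -6219*√3/190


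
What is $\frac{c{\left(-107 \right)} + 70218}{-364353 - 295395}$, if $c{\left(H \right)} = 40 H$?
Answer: $- \frac{32969}{329874} \approx -0.099944$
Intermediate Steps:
$\frac{c{\left(-107 \right)} + 70218}{-364353 - 295395} = \frac{40 \left(-107\right) + 70218}{-364353 - 295395} = \frac{-4280 + 70218}{-659748} = 65938 \left(- \frac{1}{659748}\right) = - \frac{32969}{329874}$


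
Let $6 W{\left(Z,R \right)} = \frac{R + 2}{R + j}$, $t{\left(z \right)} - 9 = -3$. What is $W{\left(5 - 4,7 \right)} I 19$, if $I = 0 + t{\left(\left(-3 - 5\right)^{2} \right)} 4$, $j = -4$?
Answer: $228$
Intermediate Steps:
$t{\left(z \right)} = 6$ ($t{\left(z \right)} = 9 - 3 = 6$)
$W{\left(Z,R \right)} = \frac{2 + R}{6 \left(-4 + R\right)}$ ($W{\left(Z,R \right)} = \frac{\left(R + 2\right) \frac{1}{R - 4}}{6} = \frac{\left(2 + R\right) \frac{1}{-4 + R}}{6} = \frac{\frac{1}{-4 + R} \left(2 + R\right)}{6} = \frac{2 + R}{6 \left(-4 + R\right)}$)
$I = 24$ ($I = 0 + 6 \cdot 4 = 0 + 24 = 24$)
$W{\left(5 - 4,7 \right)} I 19 = \frac{2 + 7}{6 \left(-4 + 7\right)} 24 \cdot 19 = \frac{1}{6} \cdot \frac{1}{3} \cdot 9 \cdot 24 \cdot 19 = \frac{1}{2} \cdot 24 \cdot 19 = 12 \cdot 19 = 228$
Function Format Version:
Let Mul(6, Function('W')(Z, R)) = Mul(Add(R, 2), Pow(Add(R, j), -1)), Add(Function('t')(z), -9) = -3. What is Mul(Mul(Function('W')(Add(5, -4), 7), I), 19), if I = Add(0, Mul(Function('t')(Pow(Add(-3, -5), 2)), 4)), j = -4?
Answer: 228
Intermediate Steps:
Function('t')(z) = 6 (Function('t')(z) = Add(9, -3) = 6)
Function('W')(Z, R) = Mul(Rational(1, 6), Pow(Add(-4, R), -1), Add(2, R)) (Function('W')(Z, R) = Mul(Rational(1, 6), Mul(Add(R, 2), Pow(Add(R, -4), -1))) = Mul(Rational(1, 6), Mul(Add(2, R), Pow(Add(-4, R), -1))) = Mul(Rational(1, 6), Mul(Pow(Add(-4, R), -1), Add(2, R))) = Mul(Rational(1, 6), Pow(Add(-4, R), -1), Add(2, R)))
I = 24 (I = Add(0, Mul(6, 4)) = Add(0, 24) = 24)
Mul(Mul(Function('W')(Add(5, -4), 7), I), 19) = Mul(Mul(Mul(Rational(1, 6), Pow(Add(-4, 7), -1), Add(2, 7)), 24), 19) = Mul(Mul(Mul(Rational(1, 6), Pow(3, -1), 9), 24), 19) = Mul(Mul(Mul(Rational(1, 6), Rational(1, 3), 9), 24), 19) = Mul(Mul(Rational(1, 2), 24), 19) = Mul(12, 19) = 228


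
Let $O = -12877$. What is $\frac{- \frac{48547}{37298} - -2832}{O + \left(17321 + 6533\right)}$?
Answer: $\frac{105579389}{409420146} \approx 0.25788$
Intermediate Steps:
$\frac{- \frac{48547}{37298} - -2832}{O + \left(17321 + 6533\right)} = \frac{- \frac{48547}{37298} - -2832}{-12877 + \left(17321 + 6533\right)} = \frac{\left(-48547\right) \frac{1}{37298} + 2832}{-12877 + 23854} = \frac{- \frac{48547}{37298} + 2832}{10977} = \frac{105579389}{37298} \cdot \frac{1}{10977} = \frac{105579389}{409420146}$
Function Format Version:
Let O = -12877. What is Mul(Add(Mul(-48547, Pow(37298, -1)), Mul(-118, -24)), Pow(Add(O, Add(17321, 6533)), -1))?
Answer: Rational(105579389, 409420146) ≈ 0.25788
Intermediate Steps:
Mul(Add(Mul(-48547, Pow(37298, -1)), Mul(-118, -24)), Pow(Add(O, Add(17321, 6533)), -1)) = Mul(Add(Mul(-48547, Pow(37298, -1)), Mul(-118, -24)), Pow(Add(-12877, Add(17321, 6533)), -1)) = Mul(Add(Mul(-48547, Rational(1, 37298)), 2832), Pow(Add(-12877, 23854), -1)) = Mul(Add(Rational(-48547, 37298), 2832), Pow(10977, -1)) = Mul(Rational(105579389, 37298), Rational(1, 10977)) = Rational(105579389, 409420146)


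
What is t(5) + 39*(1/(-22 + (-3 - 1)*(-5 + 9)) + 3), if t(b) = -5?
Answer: 4217/38 ≈ 110.97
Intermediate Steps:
t(5) + 39*(1/(-22 + (-3 - 1)*(-5 + 9)) + 3) = -5 + 39*(1/(-22 + (-3 - 1)*(-5 + 9)) + 3) = -5 + 39*(1/(-22 - 4*4) + 3) = -5 + 39*(1/(-22 - 16) + 3) = -5 + 39*(1/(-38) + 3) = -5 + 39*(-1/38 + 3) = -5 + 39*(113/38) = -5 + 4407/38 = 4217/38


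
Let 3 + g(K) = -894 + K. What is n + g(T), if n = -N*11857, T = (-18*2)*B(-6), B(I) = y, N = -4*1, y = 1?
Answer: 46495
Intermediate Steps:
N = -4
B(I) = 1
T = -36 (T = -18*2*1 = -36*1 = -36)
n = 47428 (n = -(-4)*11857 = -1*(-47428) = 47428)
g(K) = -897 + K (g(K) = -3 + (-894 + K) = -897 + K)
n + g(T) = 47428 + (-897 - 36) = 47428 - 933 = 46495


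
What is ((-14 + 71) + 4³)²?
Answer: 14641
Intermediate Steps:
((-14 + 71) + 4³)² = (57 + 64)² = 121² = 14641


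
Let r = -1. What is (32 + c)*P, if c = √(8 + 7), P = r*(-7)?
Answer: 224 + 7*√15 ≈ 251.11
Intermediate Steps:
P = 7 (P = -1*(-7) = 7)
c = √15 ≈ 3.8730
(32 + c)*P = (32 + √15)*7 = 224 + 7*√15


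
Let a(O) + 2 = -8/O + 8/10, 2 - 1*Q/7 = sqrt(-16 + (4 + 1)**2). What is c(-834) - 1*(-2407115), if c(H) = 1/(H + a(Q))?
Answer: 70268501045/29192 ≈ 2.4071e+6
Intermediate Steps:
Q = -7 (Q = 14 - 7*sqrt(-16 + (4 + 1)**2) = 14 - 7*sqrt(-16 + 5**2) = 14 - 7*sqrt(-16 + 25) = 14 - 7*sqrt(9) = 14 - 7*3 = 14 - 21 = -7)
a(O) = -6/5 - 8/O (a(O) = -2 + (-8/O + 8/10) = -2 + (-8/O + 8*(1/10)) = -2 + (-8/O + 4/5) = -2 + (4/5 - 8/O) = -6/5 - 8/O)
c(H) = 1/(-2/35 + H) (c(H) = 1/(H + (-6/5 - 8/(-7))) = 1/(H + (-6/5 - 8*(-1/7))) = 1/(H + (-6/5 + 8/7)) = 1/(H - 2/35) = 1/(-2/35 + H))
c(-834) - 1*(-2407115) = 35/(-2 + 35*(-834)) - 1*(-2407115) = 35/(-2 - 29190) + 2407115 = 35/(-29192) + 2407115 = 35*(-1/29192) + 2407115 = -35/29192 + 2407115 = 70268501045/29192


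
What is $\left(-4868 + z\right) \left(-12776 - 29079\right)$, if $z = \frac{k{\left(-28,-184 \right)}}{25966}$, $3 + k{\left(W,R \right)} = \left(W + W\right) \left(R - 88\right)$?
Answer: $\frac{5289938725445}{25966} \approx 2.0373 \cdot 10^{8}$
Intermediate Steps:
$k{\left(W,R \right)} = -3 + 2 W \left(-88 + R\right)$ ($k{\left(W,R \right)} = -3 + \left(W + W\right) \left(R - 88\right) = -3 + 2 W \left(-88 + R\right)$)
$z = \frac{15229}{25966}$ ($z = \frac{-3 - -4928 + 2 \left(-184\right) \left(-28\right)}{25966} = \left(-3 + 4928 + 10304\right) \frac{1}{25966} = 15229 \cdot \frac{1}{25966} = \frac{15229}{25966} \approx 0.5865$)
$\left(-4868 + z\right) \left(-12776 - 29079\right) = \left(-4868 + \frac{15229}{25966}\right) \left(-12776 - 29079\right) = \left(- \frac{126387259}{25966}\right) \left(-41855\right) = \frac{5289938725445}{25966}$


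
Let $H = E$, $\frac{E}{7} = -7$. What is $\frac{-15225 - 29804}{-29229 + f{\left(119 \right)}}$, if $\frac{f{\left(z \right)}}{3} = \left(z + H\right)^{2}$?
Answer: $\frac{45029}{14529} \approx 3.0993$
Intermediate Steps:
$E = -49$ ($E = 7 \left(-7\right) = -49$)
$H = -49$
$f{\left(z \right)} = 3 \left(-49 + z\right)^{2}$ ($f{\left(z \right)} = 3 \left(z - 49\right)^{2} = 3 \left(-49 + z\right)^{2}$)
$\frac{-15225 - 29804}{-29229 + f{\left(119 \right)}} = \frac{-15225 - 29804}{-29229 + 3 \left(-49 + 119\right)^{2}} = - \frac{45029}{-29229 + 3 \cdot 70^{2}} = - \frac{45029}{-29229 + 3 \cdot 4900} = - \frac{45029}{-29229 + 14700} = - \frac{45029}{-14529} = \left(-45029\right) \left(- \frac{1}{14529}\right) = \frac{45029}{14529}$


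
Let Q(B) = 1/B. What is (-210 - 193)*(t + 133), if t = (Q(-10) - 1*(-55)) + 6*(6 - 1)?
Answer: -878137/10 ≈ -87814.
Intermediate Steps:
t = 849/10 (t = (1/(-10) - 1*(-55)) + 6*(6 - 1) = (-⅒ + 55) + 6*5 = 549/10 + 30 = 849/10 ≈ 84.900)
(-210 - 193)*(t + 133) = (-210 - 193)*(849/10 + 133) = -403*2179/10 = -878137/10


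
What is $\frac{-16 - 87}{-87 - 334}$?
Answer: $\frac{103}{421} \approx 0.24466$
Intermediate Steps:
$\frac{-16 - 87}{-87 - 334} = - \frac{103}{-421} = \left(-103\right) \left(- \frac{1}{421}\right) = \frac{103}{421}$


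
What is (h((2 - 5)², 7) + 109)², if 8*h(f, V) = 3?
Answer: 765625/64 ≈ 11963.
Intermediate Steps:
h(f, V) = 3/8 (h(f, V) = (⅛)*3 = 3/8)
(h((2 - 5)², 7) + 109)² = (3/8 + 109)² = (875/8)² = 765625/64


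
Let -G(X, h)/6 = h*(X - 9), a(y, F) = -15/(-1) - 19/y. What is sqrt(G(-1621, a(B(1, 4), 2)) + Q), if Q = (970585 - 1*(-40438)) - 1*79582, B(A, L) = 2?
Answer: sqrt(985231) ≈ 992.59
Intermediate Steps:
a(y, F) = 15 - 19/y (a(y, F) = -15*(-1) - 19/y = 15 - 19/y)
G(X, h) = -6*h*(-9 + X) (G(X, h) = -6*h*(X - 9) = -6*h*(-9 + X))
Q = 931441 (Q = (970585 + 40438) - 79582 = 1011023 - 79582 = 931441)
sqrt(G(-1621, a(B(1, 4), 2)) + Q) = sqrt(6*(15 - 19/2)*(9 - 1*(-1621)) + 931441) = sqrt(6*(15 - 19*1/2)*(9 + 1621) + 931441) = sqrt(6*(15 - 19/2)*1630 + 931441) = sqrt(6*(11/2)*1630 + 931441) = sqrt(53790 + 931441) = sqrt(985231)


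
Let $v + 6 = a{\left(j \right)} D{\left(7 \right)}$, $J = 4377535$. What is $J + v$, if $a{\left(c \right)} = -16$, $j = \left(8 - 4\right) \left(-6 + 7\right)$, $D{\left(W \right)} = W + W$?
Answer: $4377305$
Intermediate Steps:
$D{\left(W \right)} = 2 W$
$j = 4$ ($j = 4 \cdot 1 = 4$)
$v = -230$ ($v = -6 - 16 \cdot 2 \cdot 7 = -6 - 224 = -230$)
$J + v = 4377535 - 230 = 4377305$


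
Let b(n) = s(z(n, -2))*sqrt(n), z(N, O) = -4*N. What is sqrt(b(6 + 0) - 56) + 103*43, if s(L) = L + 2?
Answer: 4429 + sqrt(-56 - 22*sqrt(6)) ≈ 4429.0 + 10.483*I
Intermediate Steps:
s(L) = 2 + L
b(n) = sqrt(n)*(2 - 4*n) (b(n) = (2 - 4*n)*sqrt(n) = sqrt(n)*(2 - 4*n))
sqrt(b(6 + 0) - 56) + 103*43 = sqrt(sqrt(6 + 0)*(2 - 4*(6 + 0)) - 56) + 103*43 = sqrt(sqrt(6)*(2 - 4*6) - 56) + 4429 = sqrt(sqrt(6)*(2 - 24) - 56) + 4429 = sqrt(sqrt(6)*(-22) - 56) + 4429 = sqrt(-22*sqrt(6) - 56) + 4429 = sqrt(-56 - 22*sqrt(6)) + 4429 = 4429 + sqrt(-56 - 22*sqrt(6))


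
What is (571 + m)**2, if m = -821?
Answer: 62500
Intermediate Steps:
(571 + m)**2 = (571 - 821)**2 = (-250)**2 = 62500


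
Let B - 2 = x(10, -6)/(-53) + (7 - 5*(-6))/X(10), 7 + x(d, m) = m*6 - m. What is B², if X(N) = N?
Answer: 11498881/280900 ≈ 40.936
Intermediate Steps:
x(d, m) = -7 + 5*m (x(d, m) = -7 + (m*6 - m) = -7 + (6*m - m) = -7 + 5*m)
B = 3391/530 (B = 2 + ((-7 + 5*(-6))/(-53) + (7 - 5*(-6))/10) = 2 + ((-7 - 30)*(-1/53) + (7 + 30)*(⅒)) = 2 + (-37*(-1/53) + 37*(⅒)) = 2 + (37/53 + 37/10) = 2 + 2331/530 = 3391/530 ≈ 6.3981)
B² = (3391/530)² = 11498881/280900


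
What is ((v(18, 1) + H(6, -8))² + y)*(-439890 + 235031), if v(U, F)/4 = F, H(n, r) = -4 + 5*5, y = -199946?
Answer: 40832700739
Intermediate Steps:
H(n, r) = 21 (H(n, r) = -4 + 25 = 21)
v(U, F) = 4*F
((v(18, 1) + H(6, -8))² + y)*(-439890 + 235031) = ((4*1 + 21)² - 199946)*(-439890 + 235031) = ((4 + 21)² - 199946)*(-204859) = (25² - 199946)*(-204859) = (625 - 199946)*(-204859) = -199321*(-204859) = 40832700739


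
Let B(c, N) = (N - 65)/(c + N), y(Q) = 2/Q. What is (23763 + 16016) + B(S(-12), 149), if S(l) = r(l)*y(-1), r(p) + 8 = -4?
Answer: 6881851/173 ≈ 39780.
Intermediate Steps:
r(p) = -12 (r(p) = -8 - 4 = -12)
S(l) = 24 (S(l) = -24/(-1) = -24*(-1) = -12*(-2) = 24)
B(c, N) = (-65 + N)/(N + c)
(23763 + 16016) + B(S(-12), 149) = (23763 + 16016) + (-65 + 149)/(149 + 24) = 39779 + 84/173 = 6881851/173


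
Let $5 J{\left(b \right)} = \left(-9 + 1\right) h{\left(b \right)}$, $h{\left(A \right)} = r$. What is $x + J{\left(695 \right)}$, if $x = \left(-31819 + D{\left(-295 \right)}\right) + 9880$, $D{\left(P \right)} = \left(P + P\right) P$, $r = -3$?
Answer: $\frac{760579}{5} \approx 1.5212 \cdot 10^{5}$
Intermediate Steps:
$h{\left(A \right)} = -3$
$D{\left(P \right)} = 2 P^{2}$ ($D{\left(P \right)} = 2 P P = 2 P^{2}$)
$x = 152111$ ($x = \left(-31819 + 2 \left(-295\right)^{2}\right) + 9880 = \left(-31819 + 2 \cdot 87025\right) + 9880 = \left(-31819 + 174050\right) + 9880 = 142231 + 9880 = 152111$)
$J{\left(b \right)} = \frac{24}{5}$ ($J{\left(b \right)} = \frac{\left(-9 + 1\right) \left(-3\right)}{5} = \frac{\left(-8\right) \left(-3\right)}{5} = \frac{1}{5} \cdot 24 = \frac{24}{5}$)
$x + J{\left(695 \right)} = 152111 + \frac{24}{5} = \frac{760579}{5}$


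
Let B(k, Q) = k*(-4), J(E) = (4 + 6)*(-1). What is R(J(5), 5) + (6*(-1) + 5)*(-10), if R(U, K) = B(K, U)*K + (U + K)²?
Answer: -65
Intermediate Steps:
J(E) = -10 (J(E) = 10*(-1) = -10)
B(k, Q) = -4*k
R(U, K) = (K + U)² - 4*K² (R(U, K) = (-4*K)*K + (U + K)² = -4*K² + (K + U)² = (K + U)² - 4*K²)
R(J(5), 5) + (6*(-1) + 5)*(-10) = ((5 - 10)² - 4*5²) + (6*(-1) + 5)*(-10) = ((-5)² - 4*25) + (-6 + 5)*(-10) = (25 - 100) - 1*(-10) = -75 + 10 = -65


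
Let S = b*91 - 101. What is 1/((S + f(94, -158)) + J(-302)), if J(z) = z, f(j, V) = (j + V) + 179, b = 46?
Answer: 1/3898 ≈ 0.00025654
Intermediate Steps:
f(j, V) = 179 + V + j (f(j, V) = (V + j) + 179 = 179 + V + j)
S = 4085 (S = 46*91 - 101 = 4186 - 101 = 4085)
1/((S + f(94, -158)) + J(-302)) = 1/((4085 + (179 - 158 + 94)) - 302) = 1/((4085 + 115) - 302) = 1/(4200 - 302) = 1/3898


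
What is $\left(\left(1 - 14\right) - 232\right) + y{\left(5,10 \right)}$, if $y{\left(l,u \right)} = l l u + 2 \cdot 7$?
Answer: $19$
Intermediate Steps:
$y{\left(l,u \right)} = 14 + u l^{2}$ ($y{\left(l,u \right)} = l^{2} u + 14 = u l^{2} + 14 = 14 + u l^{2}$)
$\left(\left(1 - 14\right) - 232\right) + y{\left(5,10 \right)} = \left(\left(1 - 14\right) - 232\right) + \left(14 + 10 \cdot 5^{2}\right) = \left(\left(1 - 14\right) - 232\right) + \left(14 + 10 \cdot 25\right) = \left(-13 - 232\right) + \left(14 + 250\right) = -245 + 264 = 19$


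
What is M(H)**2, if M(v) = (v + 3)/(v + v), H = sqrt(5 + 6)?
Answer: (3 + sqrt(11))**2/44 ≈ 0.90681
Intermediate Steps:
H = sqrt(11) ≈ 3.3166
M(v) = (3 + v)/(2*v) (M(v) = (3 + v)/((2*v)) = (3 + v)*(1/(2*v)) = (3 + v)/(2*v))
M(H)**2 = ((3 + sqrt(11))/(2*(sqrt(11))))**2 = ((sqrt(11)/11)*(3 + sqrt(11))/2)**2 = (sqrt(11)*(3 + sqrt(11))/22)**2 = (3 + sqrt(11))**2/44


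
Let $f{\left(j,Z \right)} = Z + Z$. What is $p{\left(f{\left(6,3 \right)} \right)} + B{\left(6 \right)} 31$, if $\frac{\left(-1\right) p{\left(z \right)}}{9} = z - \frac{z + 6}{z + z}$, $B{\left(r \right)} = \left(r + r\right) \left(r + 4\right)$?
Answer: $3675$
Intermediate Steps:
$f{\left(j,Z \right)} = 2 Z$
$B{\left(r \right)} = 2 r \left(4 + r\right)$
$p{\left(z \right)} = - 9 z + \frac{9 \left(6 + z\right)}{2 z}$ ($p{\left(z \right)} = - 9 \left(z - \frac{z + 6}{z + z}\right) = - 9 \left(z - \frac{6 + z}{2 z}\right) = - 9 z + \frac{9 \left(6 + z\right)}{2 z}$)
$p{\left(f{\left(6,3 \right)} \right)} + B{\left(6 \right)} 31 = \left(\frac{9}{2} - 9 \cdot 2 \cdot 3 + \frac{27}{2 \cdot 3}\right) + 2 \cdot 6 \left(4 + 6\right) 31 = \left(\frac{9}{2} - 54 + \frac{27}{6}\right) + 2 \cdot 6 \cdot 10 \cdot 31 = \left(\frac{9}{2} - 54 + 27 \cdot \frac{1}{6}\right) + 120 \cdot 31 = \left(\frac{9}{2} - 54 + \frac{9}{2}\right) + 3720 = -45 + 3720 = 3675$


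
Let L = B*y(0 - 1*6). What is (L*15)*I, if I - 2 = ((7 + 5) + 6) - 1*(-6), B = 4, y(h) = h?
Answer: -9360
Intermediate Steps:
L = -24 (L = 4*(0 - 1*6) = 4*(0 - 6) = 4*(-6) = -24)
I = 26 (I = 2 + (((7 + 5) + 6) - 1*(-6)) = 2 + ((12 + 6) + 6) = 2 + (18 + 6) = 2 + 24 = 26)
(L*15)*I = -24*15*26 = -360*26 = -9360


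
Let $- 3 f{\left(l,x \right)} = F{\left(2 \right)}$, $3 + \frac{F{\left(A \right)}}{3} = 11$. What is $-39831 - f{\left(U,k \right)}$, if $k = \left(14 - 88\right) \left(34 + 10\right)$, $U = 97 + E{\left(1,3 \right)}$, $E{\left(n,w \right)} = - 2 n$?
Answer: $-39823$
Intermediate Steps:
$F{\left(A \right)} = 24$ ($F{\left(A \right)} = -9 + 3 \cdot 11 = -9 + 33 = 24$)
$U = 95$ ($U = 97 - 2 = 95$)
$k = -3256$ ($k = \left(-74\right) 44 = -3256$)
$f{\left(l,x \right)} = -8$ ($f{\left(l,x \right)} = \left(- \frac{1}{3}\right) 24 = -8$)
$-39831 - f{\left(U,k \right)} = -39831 - -8 = -39831 + 8 = -39823$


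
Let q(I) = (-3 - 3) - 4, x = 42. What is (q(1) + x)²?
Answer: 1024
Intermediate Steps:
q(I) = -10 (q(I) = -6 - 4 = -10)
(q(1) + x)² = (-10 + 42)² = 32² = 1024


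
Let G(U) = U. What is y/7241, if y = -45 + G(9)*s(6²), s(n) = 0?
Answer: -45/7241 ≈ -0.0062146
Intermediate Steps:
y = -45 (y = -45 + 9*0 = -45 + 0 = -45)
y/7241 = -45/7241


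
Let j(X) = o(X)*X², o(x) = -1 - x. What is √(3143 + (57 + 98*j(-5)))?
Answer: 10*√130 ≈ 114.02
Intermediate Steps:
j(X) = X²*(-1 - X) (j(X) = (-1 - X)*X² = X²*(-1 - X))
√(3143 + (57 + 98*j(-5))) = √(3143 + (57 + 98*((-5)²*(-1 - 1*(-5))))) = √(3143 + (57 + 98*(25*(-1 + 5)))) = √(3143 + (57 + 98*(25*4))) = √(3143 + (57 + 98*100)) = √(3143 + (57 + 9800)) = √(3143 + 9857) = √13000 = 10*√130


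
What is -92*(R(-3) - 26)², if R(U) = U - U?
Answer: -62192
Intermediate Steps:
R(U) = 0
-92*(R(-3) - 26)² = -92*(0 - 26)² = -92*(-26)² = -92*676 = -62192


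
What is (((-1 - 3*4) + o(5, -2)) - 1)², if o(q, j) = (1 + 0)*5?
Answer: 81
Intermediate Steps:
o(q, j) = 5 (o(q, j) = 1*5 = 5)
(((-1 - 3*4) + o(5, -2)) - 1)² = (((-1 - 3*4) + 5) - 1)² = (((-1 - 12) + 5) - 1)² = ((-13 + 5) - 1)² = (-8 - 1)² = (-9)² = 81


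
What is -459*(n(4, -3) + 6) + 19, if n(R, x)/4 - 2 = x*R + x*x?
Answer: -899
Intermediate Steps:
n(R, x) = 8 + 4*x² + 4*R*x (n(R, x) = 8 + 4*(x*R + x*x) = 8 + 4*(R*x + x²) = 8 + 4*(x² + R*x) = 8 + (4*x² + 4*R*x) = 8 + 4*x² + 4*R*x)
-459*(n(4, -3) + 6) + 19 = -459*((8 + 4*(-3)² + 4*4*(-3)) + 6) + 19 = -459*((8 + 4*9 - 48) + 6) + 19 = -459*((8 + 36 - 48) + 6) + 19 = -459*(-4 + 6) + 19 = -459*2 + 19 = -153*6 + 19 = -918 + 19 = -899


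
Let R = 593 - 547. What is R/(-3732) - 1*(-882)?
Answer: 1645789/1866 ≈ 881.99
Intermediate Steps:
R = 46
R/(-3732) - 1*(-882) = 46/(-3732) - 1*(-882) = 46*(-1/3732) + 882 = -23/1866 + 882 = 1645789/1866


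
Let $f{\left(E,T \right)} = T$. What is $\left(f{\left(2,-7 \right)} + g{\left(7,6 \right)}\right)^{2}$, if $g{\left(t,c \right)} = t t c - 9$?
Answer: $77284$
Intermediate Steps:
$g{\left(t,c \right)} = -9 + c t^{2}$ ($g{\left(t,c \right)} = t^{2} c - 9 = c t^{2} - 9 = -9 + c t^{2}$)
$\left(f{\left(2,-7 \right)} + g{\left(7,6 \right)}\right)^{2} = \left(-7 - \left(9 - 6 \cdot 7^{2}\right)\right)^{2} = \left(-7 + \left(-9 + 6 \cdot 49\right)\right)^{2} = \left(-7 + \left(-9 + 294\right)\right)^{2} = \left(-7 + 285\right)^{2} = 278^{2} = 77284$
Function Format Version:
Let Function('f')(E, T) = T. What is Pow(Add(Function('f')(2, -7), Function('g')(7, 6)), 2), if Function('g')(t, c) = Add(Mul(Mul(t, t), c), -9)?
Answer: 77284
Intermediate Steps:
Function('g')(t, c) = Add(-9, Mul(c, Pow(t, 2))) (Function('g')(t, c) = Add(Mul(Pow(t, 2), c), -9) = Add(Mul(c, Pow(t, 2)), -9) = Add(-9, Mul(c, Pow(t, 2))))
Pow(Add(Function('f')(2, -7), Function('g')(7, 6)), 2) = Pow(Add(-7, Add(-9, Mul(6, Pow(7, 2)))), 2) = Pow(Add(-7, Add(-9, Mul(6, 49))), 2) = Pow(Add(-7, Add(-9, 294)), 2) = Pow(Add(-7, 285), 2) = Pow(278, 2) = 77284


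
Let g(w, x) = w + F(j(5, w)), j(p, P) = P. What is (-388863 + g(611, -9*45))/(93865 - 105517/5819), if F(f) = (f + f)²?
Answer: 3215090604/273047459 ≈ 11.775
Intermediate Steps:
F(f) = 4*f² (F(f) = (2*f)² = 4*f²)
g(w, x) = w + 4*w²
(-388863 + g(611, -9*45))/(93865 - 105517/5819) = (-388863 + 611*(1 + 4*611))/(93865 - 105517/5819) = (-388863 + 611*(1 + 2444))/(93865 - 105517*1/5819) = (-388863 + 611*2445)/(93865 - 105517/5819) = (-388863 + 1493895)/(546094918/5819) = 1105032*(5819/546094918) = 3215090604/273047459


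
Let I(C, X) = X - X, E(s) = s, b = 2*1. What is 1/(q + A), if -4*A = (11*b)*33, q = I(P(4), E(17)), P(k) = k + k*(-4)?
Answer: -2/363 ≈ -0.0055096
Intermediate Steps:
P(k) = -3*k (P(k) = k - 4*k = -3*k)
b = 2
I(C, X) = 0
q = 0
A = -363/2 (A = -11*2*33/4 = -11*33/2 = -¼*726 = -363/2 ≈ -181.50)
1/(q + A) = 1/(0 - 363/2) = 1/(-363/2) = -2/363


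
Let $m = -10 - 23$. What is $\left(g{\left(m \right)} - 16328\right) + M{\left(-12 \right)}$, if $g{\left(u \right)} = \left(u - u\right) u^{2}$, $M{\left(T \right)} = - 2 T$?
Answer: $-16304$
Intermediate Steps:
$m = -33$ ($m = -10 - 23 = -33$)
$g{\left(u \right)} = 0$ ($g{\left(u \right)} = 0 u^{2} = 0$)
$\left(g{\left(m \right)} - 16328\right) + M{\left(-12 \right)} = \left(0 - 16328\right) - -24 = -16328 + 24 = -16304$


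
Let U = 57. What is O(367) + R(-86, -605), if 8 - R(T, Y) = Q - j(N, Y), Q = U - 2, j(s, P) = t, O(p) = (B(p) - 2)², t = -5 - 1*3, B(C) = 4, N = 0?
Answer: -51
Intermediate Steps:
t = -8 (t = -5 - 3 = -8)
O(p) = 4 (O(p) = (4 - 2)² = 2² = 4)
j(s, P) = -8
Q = 55 (Q = 57 - 2 = 55)
R(T, Y) = -55 (R(T, Y) = 8 - (55 - 1*(-8)) = 8 - (55 + 8) = 8 - 1*63 = 8 - 63 = -55)
O(367) + R(-86, -605) = 4 - 55 = -51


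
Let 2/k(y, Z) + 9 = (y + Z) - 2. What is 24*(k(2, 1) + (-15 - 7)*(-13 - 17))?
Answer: 15834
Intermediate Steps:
k(y, Z) = 2/(-11 + Z + y) (k(y, Z) = 2/(-9 + ((y + Z) - 2)) = 2/(-9 + ((Z + y) - 2)) = 2/(-9 + (-2 + Z + y)) = 2/(-11 + Z + y))
24*(k(2, 1) + (-15 - 7)*(-13 - 17)) = 24*(2/(-11 + 1 + 2) + (-15 - 7)*(-13 - 17)) = 24*(2/(-8) - 22*(-30)) = 24*(2*(-⅛) + 660) = 24*(-¼ + 660) = 24*(2639/4) = 15834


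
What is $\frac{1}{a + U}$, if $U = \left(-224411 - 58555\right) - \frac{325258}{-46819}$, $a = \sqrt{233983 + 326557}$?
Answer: $- \frac{155062888117706}{43876140777462209969} - \frac{2192018761 \sqrt{140135}}{87752281554924419938} \approx -3.5435 \cdot 10^{-6}$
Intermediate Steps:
$a = 2 \sqrt{140135}$ ($a = \sqrt{560540} = 2 \sqrt{140135} \approx 748.69$)
$U = - \frac{13247859896}{46819}$ ($U = -282966 - - \frac{325258}{46819} = -282966 + \frac{325258}{46819} = - \frac{13247859896}{46819} \approx -2.8296 \cdot 10^{5}$)
$\frac{1}{a + U} = \frac{1}{2 \sqrt{140135} - \frac{13247859896}{46819}} = \frac{1}{- \frac{13247859896}{46819} + 2 \sqrt{140135}}$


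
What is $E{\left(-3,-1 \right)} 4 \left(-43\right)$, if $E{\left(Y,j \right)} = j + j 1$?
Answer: $344$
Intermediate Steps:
$E{\left(Y,j \right)} = 2 j$ ($E{\left(Y,j \right)} = j + j = 2 j$)
$E{\left(-3,-1 \right)} 4 \left(-43\right) = 2 \left(-1\right) 4 \left(-43\right) = \left(-2\right) 4 \left(-43\right) = \left(-8\right) \left(-43\right) = 344$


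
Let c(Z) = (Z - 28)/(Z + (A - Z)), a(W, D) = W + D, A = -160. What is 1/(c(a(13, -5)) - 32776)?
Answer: -8/262207 ≈ -3.0510e-5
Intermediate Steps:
a(W, D) = D + W
c(Z) = 7/40 - Z/160 (c(Z) = (Z - 28)/(Z + (-160 - Z)) = (-28 + Z)/(-160) = (-28 + Z)*(-1/160) = 7/40 - Z/160)
1/(c(a(13, -5)) - 32776) = 1/((7/40 - (-5 + 13)/160) - 32776) = 1/((7/40 - 1/160*8) - 32776) = 1/((7/40 - 1/20) - 32776) = 1/(⅛ - 32776) = 1/(-262207/8) = -8/262207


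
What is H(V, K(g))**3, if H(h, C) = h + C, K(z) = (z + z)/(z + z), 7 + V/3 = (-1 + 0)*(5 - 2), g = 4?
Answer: -24389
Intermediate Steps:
V = -30 (V = -21 + 3*((-1 + 0)*(5 - 2)) = -21 + 3*(-1*3) = -21 + 3*(-3) = -21 - 9 = -30)
K(z) = 1 (K(z) = (2*z)/((2*z)) = (2*z)*(1/(2*z)) = 1)
H(h, C) = C + h
H(V, K(g))**3 = (1 - 30)**3 = (-29)**3 = -24389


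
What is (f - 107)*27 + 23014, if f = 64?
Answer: 21853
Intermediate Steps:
(f - 107)*27 + 23014 = (64 - 107)*27 + 23014 = -43*27 + 23014 = -1161 + 23014 = 21853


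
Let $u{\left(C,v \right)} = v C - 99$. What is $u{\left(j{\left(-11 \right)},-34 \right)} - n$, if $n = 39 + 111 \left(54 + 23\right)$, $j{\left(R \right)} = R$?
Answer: $-8311$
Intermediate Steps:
$u{\left(C,v \right)} = -99 + C v$ ($u{\left(C,v \right)} = C v - 99 = -99 + C v$)
$n = 8586$ ($n = 39 + 111 \cdot 77 = 39 + 8547 = 8586$)
$u{\left(j{\left(-11 \right)},-34 \right)} - n = \left(-99 - -374\right) - 8586 = \left(-99 + 374\right) - 8586 = 275 - 8586 = -8311$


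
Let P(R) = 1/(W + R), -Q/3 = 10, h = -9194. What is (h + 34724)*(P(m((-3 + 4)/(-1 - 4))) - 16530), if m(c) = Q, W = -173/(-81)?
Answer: -25742720790/61 ≈ -4.2201e+8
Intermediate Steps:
W = 173/81 (W = -173*(-1/81) = 173/81 ≈ 2.1358)
Q = -30 (Q = -3*10 = -30)
m(c) = -30
P(R) = 1/(173/81 + R)
(h + 34724)*(P(m((-3 + 4)/(-1 - 4))) - 16530) = (-9194 + 34724)*(81/(173 + 81*(-30)) - 16530) = 25530*(81/(173 - 2430) - 16530) = 25530*(81/(-2257) - 16530) = 25530*(81*(-1/2257) - 16530) = 25530*(-81/2257 - 16530) = 25530*(-37308291/2257) = -25742720790/61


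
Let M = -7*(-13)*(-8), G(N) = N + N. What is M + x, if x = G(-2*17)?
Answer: -796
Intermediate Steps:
G(N) = 2*N
x = -68 (x = 2*(-2*17) = 2*(-34) = -68)
M = -728 (M = 91*(-8) = -728)
M + x = -728 - 68 = -796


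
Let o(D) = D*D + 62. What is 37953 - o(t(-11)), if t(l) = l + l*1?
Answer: 37407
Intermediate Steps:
t(l) = 2*l (t(l) = l + l = 2*l)
o(D) = 62 + D² (o(D) = D² + 62 = 62 + D²)
37953 - o(t(-11)) = 37953 - (62 + (2*(-11))²) = 37953 - (62 + (-22)²) = 37953 - (62 + 484) = 37953 - 1*546 = 37953 - 546 = 37407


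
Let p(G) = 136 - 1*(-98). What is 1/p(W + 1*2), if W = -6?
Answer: 1/234 ≈ 0.0042735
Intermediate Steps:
p(G) = 234 (p(G) = 136 + 98 = 234)
1/p(W + 1*2) = 1/234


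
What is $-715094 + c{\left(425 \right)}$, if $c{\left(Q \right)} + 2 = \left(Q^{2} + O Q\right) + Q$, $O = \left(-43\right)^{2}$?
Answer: $251779$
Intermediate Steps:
$O = 1849$
$c{\left(Q \right)} = -2 + Q^{2} + 1850 Q$ ($c{\left(Q \right)} = -2 + \left(\left(Q^{2} + 1849 Q\right) + Q\right) = -2 + \left(Q^{2} + 1850 Q\right) = -2 + Q^{2} + 1850 Q$)
$-715094 + c{\left(425 \right)} = -715094 + \left(-2 + 425^{2} + 1850 \cdot 425\right) = -715094 + \left(-2 + 180625 + 786250\right) = -715094 + 966873 = 251779$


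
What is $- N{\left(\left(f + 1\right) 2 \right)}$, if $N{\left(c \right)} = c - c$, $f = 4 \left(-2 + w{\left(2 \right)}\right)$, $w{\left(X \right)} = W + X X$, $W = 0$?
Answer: $0$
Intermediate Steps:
$w{\left(X \right)} = X^{2}$ ($w{\left(X \right)} = 0 + X X = 0 + X^{2} = X^{2}$)
$f = 8$ ($f = 4 \left(-2 + 2^{2}\right) = 4 \left(-2 + 4\right) = 4 \cdot 2 = 8$)
$N{\left(c \right)} = 0$
$- N{\left(\left(f + 1\right) 2 \right)} = \left(-1\right) 0 = 0$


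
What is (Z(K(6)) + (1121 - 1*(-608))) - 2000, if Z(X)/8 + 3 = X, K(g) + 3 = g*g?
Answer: -31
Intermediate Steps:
K(g) = -3 + g² (K(g) = -3 + g*g = -3 + g²)
Z(X) = -24 + 8*X
(Z(K(6)) + (1121 - 1*(-608))) - 2000 = ((-24 + 8*(-3 + 6²)) + (1121 - 1*(-608))) - 2000 = ((-24 + 8*(-3 + 36)) + (1121 + 608)) - 2000 = ((-24 + 8*33) + 1729) - 2000 = ((-24 + 264) + 1729) - 2000 = (240 + 1729) - 2000 = 1969 - 2000 = -31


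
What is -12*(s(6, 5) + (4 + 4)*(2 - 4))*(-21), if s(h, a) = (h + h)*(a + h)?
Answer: 29232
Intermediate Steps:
s(h, a) = 2*h*(a + h) (s(h, a) = (2*h)*(a + h) = 2*h*(a + h))
-12*(s(6, 5) + (4 + 4)*(2 - 4))*(-21) = -12*(2*6*(5 + 6) + (4 + 4)*(2 - 4))*(-21) = -12*(2*6*11 + 8*(-2))*(-21) = -12*(132 - 16)*(-21) = -12*116*(-21) = -1392*(-21) = 29232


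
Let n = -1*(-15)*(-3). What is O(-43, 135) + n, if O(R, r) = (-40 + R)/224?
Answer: -10163/224 ≈ -45.371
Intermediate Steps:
O(R, r) = -5/28 + R/224 (O(R, r) = (-40 + R)*(1/224) = -5/28 + R/224)
n = -45 (n = 15*(-3) = -45)
O(-43, 135) + n = (-5/28 + (1/224)*(-43)) - 45 = (-5/28 - 43/224) - 45 = -83/224 - 45 = -10163/224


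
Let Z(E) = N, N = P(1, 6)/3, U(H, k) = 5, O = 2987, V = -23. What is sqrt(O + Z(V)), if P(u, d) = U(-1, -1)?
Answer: sqrt(26898)/3 ≈ 54.669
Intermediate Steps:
P(u, d) = 5
N = 5/3 ≈ 1.6667
Z(E) = 5/3
sqrt(O + Z(V)) = sqrt(2987 + 5/3) = sqrt(8966/3) = sqrt(26898)/3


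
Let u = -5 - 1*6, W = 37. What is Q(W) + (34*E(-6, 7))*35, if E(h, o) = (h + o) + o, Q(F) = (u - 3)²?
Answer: 9716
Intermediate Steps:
u = -11 (u = -5 - 6 = -11)
Q(F) = 196 (Q(F) = (-11 - 3)² = (-14)² = 196)
E(h, o) = h + 2*o
Q(W) + (34*E(-6, 7))*35 = 196 + (34*(-6 + 2*7))*35 = 196 + (34*(-6 + 14))*35 = 196 + (34*8)*35 = 196 + 272*35 = 196 + 9520 = 9716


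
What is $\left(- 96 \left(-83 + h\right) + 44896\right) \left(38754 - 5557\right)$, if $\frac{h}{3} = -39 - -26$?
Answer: $1879215776$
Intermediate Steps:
$h = -39$ ($h = 3 \left(-39 - -26\right) = 3 \left(-39 + 26\right) = 3 \left(-13\right) = -39$)
$\left(- 96 \left(-83 + h\right) + 44896\right) \left(38754 - 5557\right) = \left(- 96 \left(-83 - 39\right) + 44896\right) \left(38754 - 5557\right) = \left(\left(-96\right) \left(-122\right) + 44896\right) 33197 = \left(11712 + 44896\right) 33197 = 56608 \cdot 33197 = 1879215776$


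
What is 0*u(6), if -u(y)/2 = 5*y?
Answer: 0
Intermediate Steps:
u(y) = -10*y
0*u(6) = 0*(-10*6) = 0*(-60) = 0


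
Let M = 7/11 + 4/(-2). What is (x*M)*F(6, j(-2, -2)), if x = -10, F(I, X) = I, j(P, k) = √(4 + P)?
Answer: 900/11 ≈ 81.818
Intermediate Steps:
M = -15/11 (M = 7*(1/11) + 4*(-½) = 7/11 - 2 = -15/11 ≈ -1.3636)
(x*M)*F(6, j(-2, -2)) = -10*(-15/11)*6 = (150/11)*6 = 900/11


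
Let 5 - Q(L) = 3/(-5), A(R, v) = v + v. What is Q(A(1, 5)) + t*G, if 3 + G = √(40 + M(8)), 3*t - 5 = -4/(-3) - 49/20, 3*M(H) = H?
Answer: 103/60 + 466*√6/135 ≈ 10.172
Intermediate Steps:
A(R, v) = 2*v
M(H) = H/3
Q(L) = 28/5 (Q(L) = 5 - 3/(-5) = 5 - 3*(-1)/5 = 5 - 1*(-⅗) = 5 + ⅗ = 28/5)
t = 233/180 (t = 5/3 + (-4/(-3) - 49/20)/3 = 5/3 + (-4*(-⅓) - 49*1/20)/3 = 5/3 + (4/3 - 49/20)/3 = 5/3 + (⅓)*(-67/60) = 5/3 - 67/180 = 233/180 ≈ 1.2944)
G = -3 + 8*√6/3 (G = -3 + √(40 + (⅓)*8) = -3 + √(40 + 8/3) = -3 + √(128/3) = -3 + 8*√6/3 ≈ 3.5320)
Q(A(1, 5)) + t*G = 28/5 + 233*(-3 + 8*√6/3)/180 = 28/5 + (-233/60 + 466*√6/135) = 103/60 + 466*√6/135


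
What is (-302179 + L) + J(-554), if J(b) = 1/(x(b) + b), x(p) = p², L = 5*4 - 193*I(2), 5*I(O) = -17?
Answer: -461845004063/1531810 ≈ -3.0150e+5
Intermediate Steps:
I(O) = -17/5 (I(O) = (⅕)*(-17) = -17/5)
L = 3381/5 (L = 5*4 - 193*(-17/5) = 20 + 3281/5 = 3381/5 ≈ 676.20)
J(b) = 1/(b + b²) (J(b) = 1/(b² + b) = 1/(b + b²))
(-302179 + L) + J(-554) = (-302179 + 3381/5) + 1/((-554)*(1 - 554)) = -1507514/5 - 1/554/(-553) = -1507514/5 - 1/554*(-1/553) = -1507514/5 + 1/306362 = -461845004063/1531810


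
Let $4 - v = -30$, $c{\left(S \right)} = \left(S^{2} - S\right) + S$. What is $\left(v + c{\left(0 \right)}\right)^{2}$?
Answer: $1156$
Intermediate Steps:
$c{\left(S \right)} = S^{2}$
$v = 34$ ($v = 4 - -30 = 4 + 30 = 34$)
$\left(v + c{\left(0 \right)}\right)^{2} = \left(34 + 0^{2}\right)^{2} = \left(34 + 0\right)^{2} = 34^{2} = 1156$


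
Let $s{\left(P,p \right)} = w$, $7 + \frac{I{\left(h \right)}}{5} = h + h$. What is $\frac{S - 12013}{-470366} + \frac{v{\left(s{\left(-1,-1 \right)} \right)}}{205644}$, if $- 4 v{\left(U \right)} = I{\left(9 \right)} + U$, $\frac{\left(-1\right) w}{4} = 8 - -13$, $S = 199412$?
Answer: $- \frac{77068139605}{193455891408} \approx -0.39838$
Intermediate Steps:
$I{\left(h \right)} = -35 + 10 h$ ($I{\left(h \right)} = -35 + 5 \left(h + h\right) = -35 + 5 \cdot 2 h = -35 + 10 h$)
$w = -84$ ($w = - 4 \left(8 - -13\right) = - 4 \left(8 + 13\right) = \left(-4\right) 21 = -84$)
$s{\left(P,p \right)} = -84$
$v{\left(U \right)} = - \frac{55}{4} - \frac{U}{4}$ ($v{\left(U \right)} = - \frac{\left(-35 + 10 \cdot 9\right) + U}{4} = - \frac{\left(-35 + 90\right) + U}{4} = - \frac{55 + U}{4} = - \frac{55}{4} - \frac{U}{4}$)
$\frac{S - 12013}{-470366} + \frac{v{\left(s{\left(-1,-1 \right)} \right)}}{205644} = \frac{199412 - 12013}{-470366} + \frac{- \frac{55}{4} - -21}{205644} = \left(199412 - 12013\right) \left(- \frac{1}{470366}\right) + \left(- \frac{55}{4} + 21\right) \frac{1}{205644} = 187399 \left(- \frac{1}{470366}\right) + \frac{29}{4} \cdot \frac{1}{205644} = - \frac{187399}{470366} + \frac{29}{822576} = - \frac{77068139605}{193455891408}$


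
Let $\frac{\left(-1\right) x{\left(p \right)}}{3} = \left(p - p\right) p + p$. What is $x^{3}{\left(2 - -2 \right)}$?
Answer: $-1728$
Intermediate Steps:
$x{\left(p \right)} = - 3 p$ ($x{\left(p \right)} = - 3 \left(\left(p - p\right) p + p\right) = - 3 \left(0 p + p\right) = - 3 \left(0 + p\right) = - 3 p$)
$x^{3}{\left(2 - -2 \right)} = \left(- 3 \left(2 - -2\right)\right)^{3} = \left(- 3 \left(2 + 2\right)\right)^{3} = \left(\left(-3\right) 4\right)^{3} = \left(-12\right)^{3} = -1728$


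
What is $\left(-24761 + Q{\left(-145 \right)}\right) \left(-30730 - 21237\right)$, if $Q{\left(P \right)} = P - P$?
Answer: $1286754887$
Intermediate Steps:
$Q{\left(P \right)} = 0$
$\left(-24761 + Q{\left(-145 \right)}\right) \left(-30730 - 21237\right) = \left(-24761 + 0\right) \left(-30730 - 21237\right) = \left(-24761\right) \left(-51967\right) = 1286754887$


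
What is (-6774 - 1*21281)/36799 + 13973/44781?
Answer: -742138528/1647896019 ≈ -0.45036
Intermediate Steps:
(-6774 - 1*21281)/36799 + 13973/44781 = (-6774 - 21281)*(1/36799) + 13973*(1/44781) = -28055*1/36799 + 13973/44781 = -28055/36799 + 13973/44781 = -742138528/1647896019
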